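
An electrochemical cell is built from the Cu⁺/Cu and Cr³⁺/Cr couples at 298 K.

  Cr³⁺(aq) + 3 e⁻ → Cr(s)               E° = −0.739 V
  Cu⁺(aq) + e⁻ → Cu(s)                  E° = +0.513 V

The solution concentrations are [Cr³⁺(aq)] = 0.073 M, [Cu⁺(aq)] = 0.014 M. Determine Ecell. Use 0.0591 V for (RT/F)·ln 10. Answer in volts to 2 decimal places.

+1.16 V

The Cu⁺/Cu couple has the more positive E°, so it is the cathode; Cr³⁺/Cr is the anode.
E°cell = +0.513 − (−0.739) = +1.252 V, with n = 3 electrons transferred.
Balancing gives 3 Cu⁺(aq) + Cr(s) → 3 Cu(s) + Cr³⁺(aq); hence Q = [Cr³⁺(aq)] / [Cu⁺(aq)]^3 = 2.66×10^4 (log Q = 4.425).
By the Nernst equation, E = +1.252 − (0.0591/3)·(4.425) = +1.16 V.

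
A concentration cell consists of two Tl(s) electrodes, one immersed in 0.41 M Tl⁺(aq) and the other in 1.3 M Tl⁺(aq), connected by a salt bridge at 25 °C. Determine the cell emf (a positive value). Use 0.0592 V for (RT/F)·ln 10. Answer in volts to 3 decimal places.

For a concentration cell E°cell = 0, since both electrodes use the same couple.
The compartment with the higher Tl⁺(aq) concentration (1.3 M) acts as the cathode; ions are reduced there and produced at the dilute (0.41 M) anode.
With n = 1, Ecell = −(0.0592/1)·log([dilute]/[conc]) = −(0.0592/1)·log(0.41/1.3) = +0.030 V.

0.030 V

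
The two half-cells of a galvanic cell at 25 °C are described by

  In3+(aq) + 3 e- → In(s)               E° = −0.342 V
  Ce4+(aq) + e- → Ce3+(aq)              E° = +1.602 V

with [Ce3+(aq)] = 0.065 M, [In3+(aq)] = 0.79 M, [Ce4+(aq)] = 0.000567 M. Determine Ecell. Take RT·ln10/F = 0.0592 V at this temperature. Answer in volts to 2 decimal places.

+1.82 V

Since E°(Ce⁴⁺/Ce³⁺) > E°(In³⁺/In), Ce⁴⁺/Ce³⁺ serves as the cathode.
The standard potential is +1.602 − (−0.342) = +1.944 V and the balanced reaction transfers n = 3 electrons.
Balancing gives 3 Ce4+(aq) + In(s) → 3 Ce3+(aq) + In3+(aq); hence Q = ([Ce3+(aq)]^3·[In3+(aq)]) / [Ce4+(aq)]^3 = 1.19×10^6 (log Q = 6.076).
Applying E = E° − (RT ln10/nF)·log Q gives +1.944 − (0.0592/3)(6.076) = +1.82 V.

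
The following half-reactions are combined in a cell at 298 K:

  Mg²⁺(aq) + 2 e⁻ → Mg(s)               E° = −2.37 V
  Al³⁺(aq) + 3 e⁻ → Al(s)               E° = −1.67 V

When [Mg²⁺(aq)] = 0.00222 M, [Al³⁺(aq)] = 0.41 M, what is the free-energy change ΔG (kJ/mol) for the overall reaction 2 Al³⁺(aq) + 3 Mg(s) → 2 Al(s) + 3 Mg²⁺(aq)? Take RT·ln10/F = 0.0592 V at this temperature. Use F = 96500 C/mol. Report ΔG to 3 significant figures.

−446 kJ/mol

The standard cell potential is −1.67 − (−2.37) = +0.70 V, with n = 6 electrons in the balanced equation.
The reaction quotient is [Mg²⁺(aq)]^3 / [Al³⁺(aq)]^2 = 6.51×10^−8; by Nernst, E = +0.70 − (0.0592/6)(−7.187) = +0.7709 V.
ΔG = −nFE = −(6)(96500)(+0.7709) J/mol = −446 kJ/mol.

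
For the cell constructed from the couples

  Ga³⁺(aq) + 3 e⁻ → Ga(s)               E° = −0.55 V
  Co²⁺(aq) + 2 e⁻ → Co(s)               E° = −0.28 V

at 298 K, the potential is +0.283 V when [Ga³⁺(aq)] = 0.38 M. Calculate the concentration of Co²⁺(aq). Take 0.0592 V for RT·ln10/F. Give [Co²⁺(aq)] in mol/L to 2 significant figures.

The Co²⁺/Co couple has the larger reduction potential, so it is the cathode: E°cell = −0.28 − (−0.55) = +0.27 V and n = 6.
Since E = E° − (0.0592/n)·log Q, log Q = n(E° − E)/0.0592 = −1.318.
For 3 Co²⁺(aq) + 2 Ga(s) → 3 Co(s) + 2 Ga³⁺(aq), the reaction quotient is Q = [Ga³⁺(aq)]^2 / [Co²⁺(aq)]^3.
Solving for the unknown gives log [Co²⁺(aq)] = 0.159, so [Co²⁺(aq)] ≈ 1.4 M.

1.4 M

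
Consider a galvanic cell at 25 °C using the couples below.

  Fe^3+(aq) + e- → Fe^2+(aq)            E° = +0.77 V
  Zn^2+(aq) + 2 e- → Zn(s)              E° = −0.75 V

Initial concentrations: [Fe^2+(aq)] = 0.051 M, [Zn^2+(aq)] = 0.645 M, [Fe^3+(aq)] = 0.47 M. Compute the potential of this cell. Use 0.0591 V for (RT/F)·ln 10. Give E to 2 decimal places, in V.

Fe³⁺/Fe²⁺ is reduced (cathode, E° = +0.77 V) and Zn²⁺/Zn is oxidized (anode).
E°cell = +0.77 − (−0.75) = +1.52 V, with n = 2 electrons transferred.
Balancing gives 2 Fe^3+(aq) + Zn(s) → 2 Fe^2+(aq) + Zn^2+(aq); hence Q = ([Fe^2+(aq)]^2·[Zn^2+(aq)]) / [Fe^3+(aq)]^2 = 0.00759 (log Q = −2.119).
Applying E = E° − (RT ln10/nF)·log Q gives +1.52 − (0.0591/2)(−2.119) = +1.58 V.

+1.58 V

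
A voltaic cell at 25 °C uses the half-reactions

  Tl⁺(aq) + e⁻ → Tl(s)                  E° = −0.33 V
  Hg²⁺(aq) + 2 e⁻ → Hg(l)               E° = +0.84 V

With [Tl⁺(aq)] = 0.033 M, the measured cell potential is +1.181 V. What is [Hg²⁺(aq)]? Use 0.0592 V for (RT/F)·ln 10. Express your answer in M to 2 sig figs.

With Hg²⁺/Hg at the cathode and Tl⁺/Tl at the anode, E°cell = +0.84 − (−0.33) = +1.17 V (n = 2).
Since E = E° − (0.0592/n)·log Q, log Q = n(E° − E)/0.0592 = −0.372.
The balanced reaction is Hg²⁺(aq) + 2 Tl(s) → Hg(l) + 2 Tl⁺(aq), so Q = [Tl⁺(aq)]^2 / [Hg²⁺(aq)].
Isolating [Hg²⁺(aq)] in Q = 10^{−0.372} yields log [Hg²⁺(aq)] = −2.591, i.e. 0.0026 M.

0.0026 M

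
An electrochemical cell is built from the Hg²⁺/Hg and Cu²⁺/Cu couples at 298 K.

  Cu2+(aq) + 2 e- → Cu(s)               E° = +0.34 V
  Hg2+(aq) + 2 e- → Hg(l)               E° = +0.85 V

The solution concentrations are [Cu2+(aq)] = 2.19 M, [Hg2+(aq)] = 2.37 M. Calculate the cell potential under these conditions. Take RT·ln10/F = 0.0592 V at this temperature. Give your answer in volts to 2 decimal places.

+0.51 V

Hg²⁺/Hg is reduced (cathode, E° = +0.85 V) and Cu²⁺/Cu is oxidized (anode).
E°cell = E°cat − E°an = +0.85 − (+0.34) = +0.51 V; n = 2.
For the overall reaction Hg2+(aq) + Cu(s) → Hg(l) + Cu2+(aq), Q = [Cu2+(aq)] / [Hg2+(aq)] = 0.924, giving log Q = −0.034.
Applying E = E° − (RT ln10/nF)·log Q gives +0.51 − (0.0592/2)(−0.034) = +0.51 V.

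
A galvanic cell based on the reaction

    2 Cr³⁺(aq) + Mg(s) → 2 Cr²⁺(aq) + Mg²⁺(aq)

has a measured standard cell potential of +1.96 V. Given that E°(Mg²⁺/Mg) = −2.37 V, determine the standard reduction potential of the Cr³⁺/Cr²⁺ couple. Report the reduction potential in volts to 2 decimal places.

−0.41 V

In the reaction as written the Cr³⁺/Cr²⁺ couple is reduced (cathode) and Mg²⁺/Mg is oxidized (anode), so E°cell = E°(Cr³⁺/Cr²⁺) − E°(Mg²⁺/Mg).
E°(Cr³⁺/Cr²⁺) = E°cell + E°(anode) = +1.96 + (−2.37) = −0.41 V.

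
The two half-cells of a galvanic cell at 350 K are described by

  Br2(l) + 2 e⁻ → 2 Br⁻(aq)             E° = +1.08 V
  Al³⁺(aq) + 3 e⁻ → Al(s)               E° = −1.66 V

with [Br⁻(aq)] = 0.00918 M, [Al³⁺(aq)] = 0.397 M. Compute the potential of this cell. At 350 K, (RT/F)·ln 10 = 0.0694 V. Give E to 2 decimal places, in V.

+2.89 V

The Br₂/Br⁻ couple has the more positive E°, so it is the cathode; Al³⁺/Al is the anode.
The standard potential is +1.08 − (−1.66) = +2.74 V and the balanced reaction transfers n = 6 electrons.
The balanced reaction is 3 Br2(l) + 2 Al(s) → 6 Br⁻(aq) + 2 Al³⁺(aq), so Q = [Br⁻(aq)]^6·[Al³⁺(aq)]^2 = 9.43×10^−14 and log Q = −13.025.
By the Nernst equation, E = +2.74 − (0.0694/6)·(−13.025) = +2.89 V.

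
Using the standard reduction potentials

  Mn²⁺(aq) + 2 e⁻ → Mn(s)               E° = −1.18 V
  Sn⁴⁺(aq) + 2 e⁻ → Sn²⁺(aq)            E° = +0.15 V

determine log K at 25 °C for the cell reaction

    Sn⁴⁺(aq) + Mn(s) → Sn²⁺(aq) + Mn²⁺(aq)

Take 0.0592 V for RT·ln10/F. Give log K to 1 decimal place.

log K = 44.9

The Sn⁴⁺/Sn²⁺ couple is reduced (cathode); E°cell = +0.15 − (−1.18) = +1.33 V with n = 2.
At equilibrium E = 0, so log K = nE°cell / 0.0592 = (2)(+1.33) / 0.0592 = 44.9.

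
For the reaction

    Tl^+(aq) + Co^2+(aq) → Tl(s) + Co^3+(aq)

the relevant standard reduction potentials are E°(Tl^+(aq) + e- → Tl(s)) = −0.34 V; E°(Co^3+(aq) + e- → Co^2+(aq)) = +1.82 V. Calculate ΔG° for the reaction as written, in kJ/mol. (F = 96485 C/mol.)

+208 kJ/mol

In the reaction as written Tl^+(aq) is reduced, so the Tl⁺/Tl couple is the cathode and Co³⁺/Co²⁺ is the anode.
E°cell = −0.34 − (+1.82) = −2.16 V; balancing electrons gives n = 1.
ΔG° = −nFE°cell = −(1)(96485)(−2.16) J/mol = +208 kJ/mol.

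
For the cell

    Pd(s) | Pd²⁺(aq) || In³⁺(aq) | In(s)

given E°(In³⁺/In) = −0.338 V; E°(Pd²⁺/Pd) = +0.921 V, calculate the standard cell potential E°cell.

By convention the left-hand electrode in cell notation is the anode (oxidation) and the right-hand electrode is the cathode (reduction).
E°cell = E°(right) − E°(left) = −0.338 − (+0.921) = −1.259 V.
The negative sign shows that, as written, the cell would require an external voltage to drive the reaction.

−1.259 V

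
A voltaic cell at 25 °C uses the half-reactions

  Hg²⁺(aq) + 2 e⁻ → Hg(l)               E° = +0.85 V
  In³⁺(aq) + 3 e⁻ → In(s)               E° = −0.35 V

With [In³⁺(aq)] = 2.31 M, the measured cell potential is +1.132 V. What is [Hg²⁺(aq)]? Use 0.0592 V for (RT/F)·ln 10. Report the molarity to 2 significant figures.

With Hg²⁺/Hg at the cathode and In³⁺/In at the anode, E°cell = +0.85 − (−0.35) = +1.20 V (n = 6).
Rearranging E = E° − (0.0592/n)·log Q gives log Q = 6(+1.20 − (+1.132))/0.0592 = 6.892.
Balancing electrons gives 3 Hg²⁺(aq) + 2 In(s) → 3 Hg(l) + 2 In³⁺(aq); thus Q = [In³⁺(aq)]^2 / [Hg²⁺(aq)]^3.
Substituting the known concentrations and solving, log [Hg²⁺(aq)] = −2.055 and [Hg²⁺(aq)] = 0.0088 M.

0.0088 M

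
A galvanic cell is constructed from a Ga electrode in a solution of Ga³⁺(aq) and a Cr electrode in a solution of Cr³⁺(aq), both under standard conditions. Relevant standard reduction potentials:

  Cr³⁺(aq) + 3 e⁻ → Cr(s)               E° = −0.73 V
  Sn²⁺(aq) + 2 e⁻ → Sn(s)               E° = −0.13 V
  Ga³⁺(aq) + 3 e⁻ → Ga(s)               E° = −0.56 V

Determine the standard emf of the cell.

The Ga³⁺/Ga couple has the higher E°, so Ga ion is reduced (cathode) and Cr is oxidized (anode).
E°cell = E°(cathode) − E°(anode) = −0.56 − (−0.73) = +0.17 V.

+0.17 V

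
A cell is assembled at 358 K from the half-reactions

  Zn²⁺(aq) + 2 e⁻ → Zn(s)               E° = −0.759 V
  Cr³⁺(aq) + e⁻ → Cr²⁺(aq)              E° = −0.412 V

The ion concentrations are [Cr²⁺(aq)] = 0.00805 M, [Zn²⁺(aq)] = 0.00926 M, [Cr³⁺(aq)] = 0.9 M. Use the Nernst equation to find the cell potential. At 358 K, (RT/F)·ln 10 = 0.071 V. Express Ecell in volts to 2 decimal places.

The Cr³⁺/Cr²⁺ couple has the more positive E°, so it is the cathode; Zn²⁺/Zn is the anode.
The standard potential is −0.412 − (−0.759) = +0.347 V and the balanced reaction transfers n = 2 electrons.
The balanced reaction is 2 Cr³⁺(aq) + Zn(s) → 2 Cr²⁺(aq) + Zn²⁺(aq), so Q = ([Cr²⁺(aq)]^2·[Zn²⁺(aq)]) / [Cr³⁺(aq)]^2 = 7.41×10^−7 and log Q = −6.130.
E = E° − (0.071/n)·log Q = +0.347 − (0.071/2)(−6.130) = +0.56 V.

+0.56 V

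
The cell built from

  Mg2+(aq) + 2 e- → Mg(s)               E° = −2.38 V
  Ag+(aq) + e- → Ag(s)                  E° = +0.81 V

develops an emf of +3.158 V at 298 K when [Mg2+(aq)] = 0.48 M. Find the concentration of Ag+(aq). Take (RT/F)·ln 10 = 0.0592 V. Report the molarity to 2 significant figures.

With Ag⁺/Ag at the cathode and Mg²⁺/Mg at the anode, E°cell = +0.81 − (−2.38) = +3.19 V (n = 2).
Since E = E° − (0.0592/n)·log Q, log Q = n(E° − E)/0.0592 = 1.081.
For 2 Ag+(aq) + Mg(s) → 2 Ag(s) + Mg2+(aq), the reaction quotient is Q = [Mg2+(aq)] / [Ag+(aq)]^2.
Isolating [Ag+(aq)] in Q = 10^{1.081} yields log [Ag+(aq)] = −0.700, i.e. 0.20 M.

0.20 M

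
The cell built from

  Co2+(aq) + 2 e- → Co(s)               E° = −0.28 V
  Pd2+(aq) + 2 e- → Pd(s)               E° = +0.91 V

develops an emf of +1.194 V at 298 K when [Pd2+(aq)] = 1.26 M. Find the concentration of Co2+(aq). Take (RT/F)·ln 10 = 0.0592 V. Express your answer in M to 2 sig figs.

Pd²⁺/Pd is the cathode (higher E°); E°cell = +0.91 − (−0.28) = +1.19 V with n = 2.
From the Nernst equation, log Q = n(E° − E)/0.0592 = 2·(+1.19 − (+1.194))/0.0592 = −0.135.
The balanced reaction is Pd2+(aq) + Co(s) → Pd(s) + Co2+(aq), so Q = [Co2+(aq)] / [Pd2+(aq)].
Substituting the known concentrations and solving, log [Co2+(aq)] = −0.035 and [Co2+(aq)] = 0.92 M.

0.92 M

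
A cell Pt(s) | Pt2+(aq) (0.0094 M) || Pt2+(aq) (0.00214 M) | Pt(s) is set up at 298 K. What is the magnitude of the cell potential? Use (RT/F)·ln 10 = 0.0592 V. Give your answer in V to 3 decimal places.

For a concentration cell E°cell = 0, since both electrodes use the same couple.
The compartment with the higher Pt2+(aq) concentration (0.0094 M) acts as the cathode; ions are reduced there and produced at the dilute (0.00214 M) anode.
With n = 2, Ecell = −(0.0592/2)·log([dilute]/[conc]) = −(0.0592/2)·log(0.00214/0.0094) = +0.019 V.

0.019 V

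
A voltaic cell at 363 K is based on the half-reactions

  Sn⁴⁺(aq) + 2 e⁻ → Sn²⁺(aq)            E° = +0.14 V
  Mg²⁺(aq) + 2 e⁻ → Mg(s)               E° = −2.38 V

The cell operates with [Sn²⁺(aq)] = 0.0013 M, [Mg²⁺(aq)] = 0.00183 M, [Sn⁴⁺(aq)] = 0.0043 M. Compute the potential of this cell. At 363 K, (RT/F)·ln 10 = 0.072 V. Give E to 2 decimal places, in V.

Sn⁴⁺/Sn²⁺ is reduced (cathode, E° = +0.14 V) and Mg²⁺/Mg is oxidized (anode).
E°cell = E°cat − E°an = +0.14 − (−2.38) = +2.52 V; n = 2.
For the overall reaction Sn⁴⁺(aq) + Mg(s) → Sn²⁺(aq) + Mg²⁺(aq), Q = ([Sn²⁺(aq)]·[Mg²⁺(aq)]) / [Sn⁴⁺(aq)] = 0.000553, giving log Q = −3.257.
E = E° − (0.072/n)·log Q = +2.52 − (0.072/2)(−3.257) = +2.64 V.

+2.64 V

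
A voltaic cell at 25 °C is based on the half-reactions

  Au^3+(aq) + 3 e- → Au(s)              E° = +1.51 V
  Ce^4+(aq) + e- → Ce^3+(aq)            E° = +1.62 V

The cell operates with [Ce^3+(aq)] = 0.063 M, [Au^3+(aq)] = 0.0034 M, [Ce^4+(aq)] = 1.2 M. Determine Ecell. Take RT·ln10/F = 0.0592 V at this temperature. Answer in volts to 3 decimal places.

+0.234 V

Ce⁴⁺/Ce³⁺ is reduced (cathode, E° = +1.62 V) and Au³⁺/Au is oxidized (anode).
E°cell = E°cat − E°an = +1.62 − (+1.51) = +0.11 V; n = 3.
The balanced reaction is 3 Ce^4+(aq) + Au(s) → 3 Ce^3+(aq) + Au^3+(aq), so Q = ([Ce^3+(aq)]^3·[Au^3+(aq)]) / [Ce^4+(aq)]^3 = 4.92×10^−7 and log Q = −6.308.
By the Nernst equation, E = +0.11 − (0.0592/3)·(−6.308) = +0.234 V.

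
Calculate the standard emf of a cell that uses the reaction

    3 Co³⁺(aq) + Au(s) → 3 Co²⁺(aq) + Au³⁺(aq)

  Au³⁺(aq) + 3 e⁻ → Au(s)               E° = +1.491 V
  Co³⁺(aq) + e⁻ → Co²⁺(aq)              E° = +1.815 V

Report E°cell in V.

+0.324 V

In the reaction as written, Co³⁺(aq) is reduced (cathode) and Au³⁺(aq) is produced by oxidation at the anode.
E°cell = E°(cathode) − E°(anode) = +1.815 − (+1.491) = +0.324 V.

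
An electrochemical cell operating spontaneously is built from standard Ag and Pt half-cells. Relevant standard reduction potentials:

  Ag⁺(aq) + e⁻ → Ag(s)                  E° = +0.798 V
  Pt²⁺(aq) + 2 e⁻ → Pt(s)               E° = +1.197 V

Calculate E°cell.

+0.399 V

Of the two couples in this cell, the one with the more positive reduction potential is reduced at the cathode: here that is Pt²⁺/Pt (+1.197 V); Ag⁺/Ag (+0.798 V) is the anode.
E°cell = E°(cathode) − E°(anode) = +1.197 − (+0.798) = +0.399 V.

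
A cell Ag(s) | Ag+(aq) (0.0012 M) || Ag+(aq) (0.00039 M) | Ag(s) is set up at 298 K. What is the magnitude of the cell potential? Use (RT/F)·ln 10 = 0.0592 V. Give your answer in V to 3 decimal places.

0.029 V

For a concentration cell E°cell = 0, since both electrodes use the same couple.
The compartment with the higher Ag+(aq) concentration (0.0012 M) acts as the cathode; ions are reduced there and produced at the dilute (0.00039 M) anode.
With n = 1, Ecell = −(0.0592/1)·log([dilute]/[conc]) = −(0.0592/1)·log(0.00039/0.0012) = +0.029 V.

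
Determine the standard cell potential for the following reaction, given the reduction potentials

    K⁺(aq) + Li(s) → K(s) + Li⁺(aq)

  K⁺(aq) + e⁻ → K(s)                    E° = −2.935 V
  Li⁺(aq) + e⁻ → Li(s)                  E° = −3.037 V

+0.102 V

In the reaction as written, K⁺(aq) is reduced (cathode) and Li⁺(aq) is produced by oxidation at the anode.
E°cell = E°(cathode) − E°(anode) = −2.935 − (−3.037) = +0.102 V.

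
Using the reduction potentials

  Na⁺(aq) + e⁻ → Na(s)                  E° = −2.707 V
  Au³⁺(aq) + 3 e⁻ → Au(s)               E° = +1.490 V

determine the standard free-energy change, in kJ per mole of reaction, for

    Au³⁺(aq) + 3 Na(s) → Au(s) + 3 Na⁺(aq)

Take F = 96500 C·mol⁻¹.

In the reaction as written Au³⁺(aq) is reduced, so the Au³⁺/Au couple is the cathode and Na⁺/Na is the anode.
E°cell = +1.490 − (−2.707) = +4.197 V; balancing electrons gives n = 3.
ΔG° = −nFE°cell = −(3)(96500)(+4.197) J/mol = −1215 kJ/mol.

−1215 kJ/mol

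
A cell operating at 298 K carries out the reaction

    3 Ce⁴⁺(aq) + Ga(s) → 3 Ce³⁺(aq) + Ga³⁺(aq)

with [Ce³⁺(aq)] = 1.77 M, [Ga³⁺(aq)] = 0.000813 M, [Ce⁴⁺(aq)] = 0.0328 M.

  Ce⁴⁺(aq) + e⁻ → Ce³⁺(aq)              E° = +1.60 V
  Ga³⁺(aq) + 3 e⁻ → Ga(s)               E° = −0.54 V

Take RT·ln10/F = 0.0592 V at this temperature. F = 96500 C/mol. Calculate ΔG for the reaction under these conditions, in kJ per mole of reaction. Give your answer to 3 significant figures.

−607 kJ/mol

E°cell = +1.60 − (−0.54) = +2.14 V; the balanced reaction transfers n = 3 electrons.
Q = ([Ce³⁺(aq)]^3·[Ga³⁺(aq)]) / [Ce⁴⁺(aq)]^3 = 128, so log Q = 2.106 and E = +2.14 − (0.0592/3)(2.106) = +2.0984 V.
Finally ΔG = −nFE = −(3)(96500 C/mol)(+2.0984 V) = −607 kJ/mol.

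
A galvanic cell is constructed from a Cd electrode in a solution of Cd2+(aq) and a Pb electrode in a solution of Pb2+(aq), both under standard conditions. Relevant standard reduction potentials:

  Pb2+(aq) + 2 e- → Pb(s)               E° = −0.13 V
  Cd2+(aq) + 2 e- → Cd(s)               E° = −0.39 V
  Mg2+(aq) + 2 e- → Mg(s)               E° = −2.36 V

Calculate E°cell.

Of the two couples in this cell, the one with the more positive reduction potential is reduced at the cathode: here that is Pb²⁺/Pb (−0.13 V); Cd²⁺/Cd (−0.39 V) is the anode.
E°cell = E°(cathode) − E°(anode) = −0.13 − (−0.39) = +0.26 V.

+0.26 V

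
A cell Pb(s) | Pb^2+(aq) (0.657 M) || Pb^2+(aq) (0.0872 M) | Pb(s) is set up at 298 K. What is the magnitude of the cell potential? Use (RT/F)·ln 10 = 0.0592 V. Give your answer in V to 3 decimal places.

For a concentration cell E°cell = 0, since both electrodes use the same couple.
The compartment with the higher Pb^2+(aq) concentration (0.657 M) acts as the cathode; ions are reduced there and produced at the dilute (0.0872 M) anode.
With n = 2, Ecell = −(0.0592/2)·log([dilute]/[conc]) = −(0.0592/2)·log(0.0872/0.657) = +0.026 V.

0.026 V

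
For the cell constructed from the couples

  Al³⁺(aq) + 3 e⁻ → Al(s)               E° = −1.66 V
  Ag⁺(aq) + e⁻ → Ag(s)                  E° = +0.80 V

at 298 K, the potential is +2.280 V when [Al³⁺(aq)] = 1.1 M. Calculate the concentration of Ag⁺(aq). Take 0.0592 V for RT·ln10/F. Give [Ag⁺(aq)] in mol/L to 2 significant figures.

0.00094 M

With Ag⁺/Ag at the cathode and Al³⁺/Al at the anode, E°cell = +0.80 − (−1.66) = +2.46 V (n = 3).
Since E = E° − (0.0592/n)·log Q, log Q = n(E° − E)/0.0592 = 9.122.
Balancing electrons gives 3 Ag⁺(aq) + Al(s) → 3 Ag(s) + Al³⁺(aq); thus Q = [Al³⁺(aq)] / [Ag⁺(aq)]^3.
Isolating [Ag⁺(aq)] in Q = 10^{9.122} yields log [Ag⁺(aq)] = −3.027, i.e. 0.00094 M.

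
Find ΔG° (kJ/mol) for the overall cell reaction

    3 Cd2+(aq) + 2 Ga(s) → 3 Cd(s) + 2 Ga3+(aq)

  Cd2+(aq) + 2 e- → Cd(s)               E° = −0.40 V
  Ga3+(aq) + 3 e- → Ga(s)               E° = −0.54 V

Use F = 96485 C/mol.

−81.0 kJ/mol

In the reaction as written Cd2+(aq) is reduced, so the Cd²⁺/Cd couple is the cathode and Ga³⁺/Ga is the anode.
E°cell = −0.40 − (−0.54) = +0.14 V; balancing electrons gives n = 6.
ΔG° = −nFE°cell = −(6)(96485)(+0.14) J/mol = −81.0 kJ/mol.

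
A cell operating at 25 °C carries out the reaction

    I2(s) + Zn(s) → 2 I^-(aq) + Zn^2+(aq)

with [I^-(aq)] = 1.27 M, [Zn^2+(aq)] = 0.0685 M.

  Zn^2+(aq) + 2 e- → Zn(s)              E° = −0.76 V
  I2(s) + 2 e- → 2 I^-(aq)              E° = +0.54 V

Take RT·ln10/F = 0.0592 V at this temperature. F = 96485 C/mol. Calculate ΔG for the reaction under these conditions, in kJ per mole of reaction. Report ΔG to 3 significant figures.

E°cell = +0.54 − (−0.76) = +1.30 V; the balanced reaction transfers n = 2 electrons.
The reaction quotient is [I^-(aq)]^2·[Zn^2+(aq)] = 0.11; by Nernst, E = +1.30 − (0.0592/2)(−0.957) = +1.3283 V.
Finally ΔG = −nFE = −(2)(96485 C/mol)(+1.3283 V) = −256 kJ/mol.

−256 kJ/mol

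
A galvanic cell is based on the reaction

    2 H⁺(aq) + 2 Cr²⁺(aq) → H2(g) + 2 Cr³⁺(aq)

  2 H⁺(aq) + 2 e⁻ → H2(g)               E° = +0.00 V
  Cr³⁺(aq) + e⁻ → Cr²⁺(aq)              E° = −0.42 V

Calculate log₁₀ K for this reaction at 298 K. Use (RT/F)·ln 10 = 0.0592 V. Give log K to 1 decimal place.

The 2H⁺/H₂ couple is reduced (cathode); E°cell = +0.00 − (−0.42) = +0.42 V with n = 2.
At equilibrium E = 0, so log K = nE°cell / 0.0592 = (2)(+0.42) / 0.0592 = 14.2.

log K = 14.2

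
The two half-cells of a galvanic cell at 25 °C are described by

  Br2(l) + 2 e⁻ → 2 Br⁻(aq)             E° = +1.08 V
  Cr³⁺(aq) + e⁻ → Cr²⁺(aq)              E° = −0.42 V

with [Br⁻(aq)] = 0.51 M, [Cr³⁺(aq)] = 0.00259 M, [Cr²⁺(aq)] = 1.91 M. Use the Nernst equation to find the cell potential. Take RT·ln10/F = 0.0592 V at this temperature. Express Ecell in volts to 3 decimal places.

+1.687 V

Br₂/Br⁻ is reduced (cathode, E° = +1.08 V) and Cr³⁺/Cr²⁺ is oxidized (anode).
E°cell = +1.08 − (−0.42) = +1.50 V, with n = 2 electrons transferred.
For the overall reaction Br2(l) + 2 Cr²⁺(aq) → 2 Br⁻(aq) + 2 Cr³⁺(aq), Q = ([Br⁻(aq)]^2·[Cr³⁺(aq)]^2) / [Cr²⁺(aq)]^2 = 4.78×10^−7, giving log Q = −6.320.
E = E° − (0.0592/n)·log Q = +1.50 − (0.0592/2)(−6.320) = +1.687 V.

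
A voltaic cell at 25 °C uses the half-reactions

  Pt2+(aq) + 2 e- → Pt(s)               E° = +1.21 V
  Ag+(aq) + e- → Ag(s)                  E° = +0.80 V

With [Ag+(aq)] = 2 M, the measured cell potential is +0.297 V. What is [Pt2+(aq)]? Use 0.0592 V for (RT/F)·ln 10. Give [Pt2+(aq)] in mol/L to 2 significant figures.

0.00061 M

With Pt²⁺/Pt at the cathode and Ag⁺/Ag at the anode, E°cell = +1.21 − (+0.80) = +0.41 V (n = 2).
From the Nernst equation, log Q = n(E° − E)/0.0592 = 2·(+0.41 − (+0.297))/0.0592 = 3.818.
Balancing electrons gives Pt2+(aq) + 2 Ag(s) → Pt(s) + 2 Ag+(aq); thus Q = [Ag+(aq)]^2 / [Pt2+(aq)].
Substituting the known concentrations and solving, log [Pt2+(aq)] = −3.216 and [Pt2+(aq)] = 0.00061 M.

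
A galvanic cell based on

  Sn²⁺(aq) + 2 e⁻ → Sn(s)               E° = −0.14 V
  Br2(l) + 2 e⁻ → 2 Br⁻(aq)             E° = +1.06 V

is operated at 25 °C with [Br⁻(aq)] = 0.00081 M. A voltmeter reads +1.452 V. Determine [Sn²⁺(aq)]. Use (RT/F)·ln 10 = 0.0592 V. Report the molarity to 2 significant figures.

0.0047 M

The Br₂/Br⁻ couple has the larger reduction potential, so it is the cathode: E°cell = +1.06 − (−0.14) = +1.20 V and n = 2.
Since E = E° − (0.0592/n)·log Q, log Q = n(E° − E)/0.0592 = −8.514.
For Br2(l) + Sn(s) → 2 Br⁻(aq) + Sn²⁺(aq), the reaction quotient is Q = [Br⁻(aq)]^2·[Sn²⁺(aq)].
Isolating [Sn²⁺(aq)] in Q = 10^{−8.514} yields log [Sn²⁺(aq)] = −2.331, i.e. 0.0047 M.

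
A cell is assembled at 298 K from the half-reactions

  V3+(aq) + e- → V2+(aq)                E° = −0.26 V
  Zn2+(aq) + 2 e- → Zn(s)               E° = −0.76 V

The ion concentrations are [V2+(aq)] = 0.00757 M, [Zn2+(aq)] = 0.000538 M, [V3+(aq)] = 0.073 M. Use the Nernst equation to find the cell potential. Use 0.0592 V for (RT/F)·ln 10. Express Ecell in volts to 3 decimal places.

+0.655 V

V³⁺/V²⁺ is reduced (cathode, E° = −0.26 V) and Zn²⁺/Zn is oxidized (anode).
The standard potential is −0.26 − (−0.76) = +0.50 V and the balanced reaction transfers n = 2 electrons.
Balancing gives 2 V3+(aq) + Zn(s) → 2 V2+(aq) + Zn2+(aq); hence Q = ([V2+(aq)]^2·[Zn2+(aq)]) / [V3+(aq)]^2 = 5.79×10^−6 (log Q = −5.238).
Applying E = E° − (RT ln10/nF)·log Q gives +0.50 − (0.0592/2)(−5.238) = +0.655 V.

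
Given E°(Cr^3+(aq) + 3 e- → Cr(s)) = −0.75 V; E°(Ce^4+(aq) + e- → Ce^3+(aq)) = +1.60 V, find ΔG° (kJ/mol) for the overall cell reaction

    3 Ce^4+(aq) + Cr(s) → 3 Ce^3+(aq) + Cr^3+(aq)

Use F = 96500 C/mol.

In the reaction as written Ce^4+(aq) is reduced, so the Ce⁴⁺/Ce³⁺ couple is the cathode and Cr³⁺/Cr is the anode.
E°cell = +1.60 − (−0.75) = +2.35 V; balancing electrons gives n = 3.
ΔG° = −nFE°cell = −(3)(96500)(+2.35) J/mol = −680 kJ/mol.

−680 kJ/mol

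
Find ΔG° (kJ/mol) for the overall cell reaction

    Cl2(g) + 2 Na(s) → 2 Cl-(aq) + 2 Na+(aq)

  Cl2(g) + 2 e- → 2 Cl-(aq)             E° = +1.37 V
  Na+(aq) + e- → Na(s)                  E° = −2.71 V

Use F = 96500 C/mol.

In the reaction as written Cl2(g) is reduced, so the Cl₂/Cl⁻ couple is the cathode and Na⁺/Na is the anode.
E°cell = +1.37 − (−2.71) = +4.08 V; balancing electrons gives n = 2.
ΔG° = −nFE°cell = −(2)(96500)(+4.08) J/mol = −787 kJ/mol.

−787 kJ/mol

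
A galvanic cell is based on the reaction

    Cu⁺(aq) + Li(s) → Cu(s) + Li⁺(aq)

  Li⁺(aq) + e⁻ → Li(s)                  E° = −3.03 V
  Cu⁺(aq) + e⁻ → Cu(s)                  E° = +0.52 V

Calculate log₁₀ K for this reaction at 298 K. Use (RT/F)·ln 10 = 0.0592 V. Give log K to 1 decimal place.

log K = 60.0

The Cu⁺/Cu couple is reduced (cathode); E°cell = +0.52 − (−3.03) = +3.55 V with n = 1.
At equilibrium E = 0, so log K = nE°cell / 0.0592 = (1)(+3.55) / 0.0592 = 60.0.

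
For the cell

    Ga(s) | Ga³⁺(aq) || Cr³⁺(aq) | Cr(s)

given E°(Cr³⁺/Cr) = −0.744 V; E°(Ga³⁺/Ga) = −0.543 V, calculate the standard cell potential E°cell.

By convention the left-hand electrode in cell notation is the anode (oxidation) and the right-hand electrode is the cathode (reduction).
E°cell = E°(right) − E°(left) = −0.744 − (−0.543) = −0.201 V.
The negative sign shows that, as written, the cell would require an external voltage to drive the reaction.

−0.201 V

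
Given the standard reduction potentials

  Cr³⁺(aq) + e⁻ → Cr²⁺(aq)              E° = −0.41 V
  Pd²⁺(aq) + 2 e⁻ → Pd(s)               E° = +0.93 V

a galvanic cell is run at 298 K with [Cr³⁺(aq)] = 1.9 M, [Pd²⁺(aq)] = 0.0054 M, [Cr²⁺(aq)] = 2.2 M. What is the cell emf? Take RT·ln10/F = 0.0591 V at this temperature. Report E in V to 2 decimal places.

+1.28 V

The Pd²⁺/Pd couple has the more positive E°, so it is the cathode; Cr³⁺/Cr²⁺ is the anode.
E°cell = E°cat − E°an = +0.93 − (−0.41) = +1.34 V; n = 2.
For the overall reaction Pd²⁺(aq) + 2 Cr²⁺(aq) → Pd(s) + 2 Cr³⁺(aq), Q = [Cr³⁺(aq)]^2 / ([Pd²⁺(aq)]·[Cr²⁺(aq)]^2) = 138, giving log Q = 2.140.
By the Nernst equation, E = +1.34 − (0.0591/2)·(2.140) = +1.28 V.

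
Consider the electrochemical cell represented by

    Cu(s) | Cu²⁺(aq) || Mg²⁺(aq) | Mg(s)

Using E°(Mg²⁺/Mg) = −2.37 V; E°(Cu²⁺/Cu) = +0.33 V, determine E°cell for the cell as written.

By convention the left-hand electrode in cell notation is the anode (oxidation) and the right-hand electrode is the cathode (reduction).
E°cell = E°(right) − E°(left) = −2.37 − (+0.33) = −2.70 V.
The negative sign shows that, as written, the cell would require an external voltage to drive the reaction.

−2.70 V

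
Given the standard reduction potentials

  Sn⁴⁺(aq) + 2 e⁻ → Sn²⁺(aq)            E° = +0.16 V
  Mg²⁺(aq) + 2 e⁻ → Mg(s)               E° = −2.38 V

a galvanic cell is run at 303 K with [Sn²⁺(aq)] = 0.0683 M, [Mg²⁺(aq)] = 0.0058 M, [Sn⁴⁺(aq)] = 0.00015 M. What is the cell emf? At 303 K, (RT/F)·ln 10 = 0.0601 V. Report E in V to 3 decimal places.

Sn⁴⁺/Sn²⁺ is reduced (cathode, E° = +0.16 V) and Mg²⁺/Mg is oxidized (anode).
The standard potential is +0.16 − (−2.38) = +2.54 V and the balanced reaction transfers n = 2 electrons.
Balancing gives Sn⁴⁺(aq) + Mg(s) → Sn²⁺(aq) + Mg²⁺(aq); hence Q = ([Sn²⁺(aq)]·[Mg²⁺(aq)]) / [Sn⁴⁺(aq)] = 2.64 (log Q = 0.422).
By the Nernst equation, E = +2.54 − (0.0601/2)·(0.422) = +2.527 V.

+2.527 V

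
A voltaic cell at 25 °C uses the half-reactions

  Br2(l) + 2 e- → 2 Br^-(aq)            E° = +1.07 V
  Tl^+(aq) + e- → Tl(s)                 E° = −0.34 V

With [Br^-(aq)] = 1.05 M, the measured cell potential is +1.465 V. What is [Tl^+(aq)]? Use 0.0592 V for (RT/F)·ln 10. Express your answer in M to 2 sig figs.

The Br₂/Br⁻ couple has the larger reduction potential, so it is the cathode: E°cell = +1.07 − (−0.34) = +1.41 V and n = 2.
Since E = E° − (0.0592/n)·log Q, log Q = n(E° − E)/0.0592 = −1.858.
For Br2(l) + 2 Tl(s) → 2 Br^-(aq) + 2 Tl^+(aq), the reaction quotient is Q = [Br^-(aq)]^2·[Tl^+(aq)]^2.
Solving for the unknown gives log [Tl^+(aq)] = −0.950, so [Tl^+(aq)] ≈ 0.11 M.

0.11 M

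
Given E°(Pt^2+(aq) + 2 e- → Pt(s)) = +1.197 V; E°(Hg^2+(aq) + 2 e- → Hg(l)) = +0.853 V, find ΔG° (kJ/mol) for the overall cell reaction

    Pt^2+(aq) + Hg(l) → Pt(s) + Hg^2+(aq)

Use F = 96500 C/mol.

In the reaction as written Pt^2+(aq) is reduced, so the Pt²⁺/Pt couple is the cathode and Hg²⁺/Hg is the anode.
E°cell = +1.197 − (+0.853) = +0.344 V; balancing electrons gives n = 2.
ΔG° = −nFE°cell = −(2)(96500)(+0.344) J/mol = −66.4 kJ/mol.

−66.4 kJ/mol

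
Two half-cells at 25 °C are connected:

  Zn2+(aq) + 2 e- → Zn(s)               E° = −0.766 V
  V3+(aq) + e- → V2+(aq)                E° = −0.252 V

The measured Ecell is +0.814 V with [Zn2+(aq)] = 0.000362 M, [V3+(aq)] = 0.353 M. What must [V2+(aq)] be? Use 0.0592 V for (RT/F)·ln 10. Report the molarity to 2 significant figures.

V³⁺/V²⁺ is the cathode (higher E°); E°cell = −0.252 − (−0.766) = +0.514 V with n = 2.
From the Nernst equation, log Q = n(E° − E)/0.0592 = 2·(+0.514 − (+0.814))/0.0592 = −10.135.
The balanced reaction is 2 V3+(aq) + Zn(s) → 2 V2+(aq) + Zn2+(aq), so Q = ([V2+(aq)]^2·[Zn2+(aq)]) / [V3+(aq)]^2.
Solving for the unknown gives log [V2+(aq)] = −3.799, so [V2+(aq)] ≈ 0.00016 M.

0.00016 M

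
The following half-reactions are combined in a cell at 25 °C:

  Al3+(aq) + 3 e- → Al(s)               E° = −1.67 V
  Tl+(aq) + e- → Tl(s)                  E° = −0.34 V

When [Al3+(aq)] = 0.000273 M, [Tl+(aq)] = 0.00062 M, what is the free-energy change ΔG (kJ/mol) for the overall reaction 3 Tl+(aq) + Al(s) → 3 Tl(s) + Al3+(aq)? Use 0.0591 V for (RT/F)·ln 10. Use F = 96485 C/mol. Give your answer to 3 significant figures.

−350 kJ/mol

E°cell = −0.34 − (−1.67) = +1.33 V; the balanced reaction transfers n = 3 electrons.
Here Q = [Al3+(aq)] / [Tl+(aq)]^3 = 1.15×10^6 (log Q = 6.059), giving E = +1.33 − (0.0591/3)·(6.059) = +1.2106 V.
Then ΔG = −nFE = −3 × 96485 × +1.2106 J/mol = −350 kJ/mol.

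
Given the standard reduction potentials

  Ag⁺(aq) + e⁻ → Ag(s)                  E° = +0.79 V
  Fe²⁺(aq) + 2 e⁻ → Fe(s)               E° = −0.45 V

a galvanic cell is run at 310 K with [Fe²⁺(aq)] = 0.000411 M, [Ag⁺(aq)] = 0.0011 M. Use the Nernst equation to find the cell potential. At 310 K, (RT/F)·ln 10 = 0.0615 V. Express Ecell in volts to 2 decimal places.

+1.16 V

Ag⁺/Ag is reduced (cathode, E° = +0.79 V) and Fe²⁺/Fe is oxidized (anode).
E°cell = E°cat − E°an = +0.79 − (−0.45) = +1.24 V; n = 2.
For the overall reaction 2 Ag⁺(aq) + Fe(s) → 2 Ag(s) + Fe²⁺(aq), Q = [Fe²⁺(aq)] / [Ag⁺(aq)]^2 = 340, giving log Q = 2.531.
E = E° − (0.0615/n)·log Q = +1.24 − (0.0615/2)(2.531) = +1.16 V.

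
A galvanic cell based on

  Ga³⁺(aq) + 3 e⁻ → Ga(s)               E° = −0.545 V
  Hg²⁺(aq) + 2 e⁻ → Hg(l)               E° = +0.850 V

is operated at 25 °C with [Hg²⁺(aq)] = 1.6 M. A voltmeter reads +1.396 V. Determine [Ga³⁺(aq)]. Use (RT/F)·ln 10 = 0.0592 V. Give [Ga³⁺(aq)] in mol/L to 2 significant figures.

The Hg²⁺/Hg couple has the larger reduction potential, so it is the cathode: E°cell = +0.850 − (−0.545) = +1.395 V and n = 6.
Since E = E° − (0.0592/n)·log Q, log Q = n(E° − E)/0.0592 = −0.101.
Balancing electrons gives 3 Hg²⁺(aq) + 2 Ga(s) → 3 Hg(l) + 2 Ga³⁺(aq); thus Q = [Ga³⁺(aq)]^2 / [Hg²⁺(aq)]^3.
Solving for the unknown gives log [Ga³⁺(aq)] = 0.256, so [Ga³⁺(aq)] ≈ 1.8 M.

1.8 M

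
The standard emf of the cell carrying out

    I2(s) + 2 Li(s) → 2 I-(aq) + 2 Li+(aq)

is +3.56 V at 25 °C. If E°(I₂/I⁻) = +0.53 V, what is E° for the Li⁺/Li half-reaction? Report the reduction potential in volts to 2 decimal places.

In the reaction as written the I₂/I⁻ couple is reduced (cathode) and Li⁺/Li is oxidized (anode), so E°cell = E°(I₂/I⁻) − E°(Li⁺/Li).
E°(Li⁺/Li) = E°(cathode) − E°cell = +0.53 − (+3.56) = −3.03 V.

−3.03 V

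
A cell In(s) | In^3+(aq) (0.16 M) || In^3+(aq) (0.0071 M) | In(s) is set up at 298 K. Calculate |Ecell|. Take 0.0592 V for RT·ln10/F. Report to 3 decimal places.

0.027 V

For a concentration cell E°cell = 0, since both electrodes use the same couple.
The compartment with the higher In^3+(aq) concentration (0.16 M) acts as the cathode; ions are reduced there and produced at the dilute (0.0071 M) anode.
With n = 3, Ecell = −(0.0592/3)·log([dilute]/[conc]) = −(0.0592/3)·log(0.0071/0.16) = +0.027 V.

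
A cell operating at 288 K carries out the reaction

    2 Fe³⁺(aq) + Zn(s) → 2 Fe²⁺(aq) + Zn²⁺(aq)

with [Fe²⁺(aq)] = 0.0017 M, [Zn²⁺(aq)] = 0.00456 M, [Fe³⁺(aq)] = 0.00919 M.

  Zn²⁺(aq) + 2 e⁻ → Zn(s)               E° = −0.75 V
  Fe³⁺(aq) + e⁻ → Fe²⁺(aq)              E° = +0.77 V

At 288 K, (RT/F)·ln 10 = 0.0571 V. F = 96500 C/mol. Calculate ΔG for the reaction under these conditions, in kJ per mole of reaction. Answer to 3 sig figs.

−314 kJ/mol

With Fe³⁺/Fe²⁺ reduced at the cathode, E°cell = +0.77 − (−0.75) = +1.52 V and n = 2.
Q = ([Fe²⁺(aq)]^2·[Zn²⁺(aq)]) / [Fe³⁺(aq)]^2 = 0.000156, so log Q = −3.807 and E = +1.52 − (0.0571/2)(−3.807) = +1.6287 V.
ΔG = −nFE = −(2)(96500)(+1.6287) J/mol = −314 kJ/mol.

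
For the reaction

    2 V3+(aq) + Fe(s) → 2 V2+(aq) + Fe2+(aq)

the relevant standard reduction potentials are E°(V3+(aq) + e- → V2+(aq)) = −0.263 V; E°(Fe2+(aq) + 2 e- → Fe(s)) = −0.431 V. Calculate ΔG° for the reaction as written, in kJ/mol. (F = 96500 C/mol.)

In the reaction as written V3+(aq) is reduced, so the V³⁺/V²⁺ couple is the cathode and Fe²⁺/Fe is the anode.
E°cell = −0.263 − (−0.431) = +0.168 V; balancing electrons gives n = 2.
ΔG° = −nFE°cell = −(2)(96500)(+0.168) J/mol = −32.4 kJ/mol.

−32.4 kJ/mol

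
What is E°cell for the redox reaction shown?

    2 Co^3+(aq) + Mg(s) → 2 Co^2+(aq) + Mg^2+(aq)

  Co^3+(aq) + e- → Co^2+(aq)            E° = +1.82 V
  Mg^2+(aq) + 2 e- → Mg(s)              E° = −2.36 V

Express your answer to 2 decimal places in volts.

Co^3+(aq) gains electrons, so the Co³⁺/Co²⁺ couple is the cathode; the Mg²⁺/Mg couple is the anode.
E°cell = E°(cathode) − E°(anode) = +1.82 − (−2.36) = +4.18 V.
The positive value indicates the reaction is spontaneous as written.

+4.18 V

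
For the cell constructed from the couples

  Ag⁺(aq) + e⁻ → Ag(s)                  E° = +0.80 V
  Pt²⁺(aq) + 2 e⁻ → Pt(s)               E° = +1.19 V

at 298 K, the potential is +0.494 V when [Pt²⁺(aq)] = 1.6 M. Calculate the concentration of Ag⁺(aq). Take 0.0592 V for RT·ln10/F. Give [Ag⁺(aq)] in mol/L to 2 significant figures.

0.022 M

With Pt²⁺/Pt at the cathode and Ag⁺/Ag at the anode, E°cell = +1.19 − (+0.80) = +0.39 V (n = 2).
Rearranging E = E° − (0.0592/n)·log Q gives log Q = 2(+0.39 − (+0.494))/0.0592 = −3.514.
For Pt²⁺(aq) + 2 Ag(s) → Pt(s) + 2 Ag⁺(aq), the reaction quotient is Q = [Ag⁺(aq)]^2 / [Pt²⁺(aq)].
Substituting the known concentrations and solving, log [Ag⁺(aq)] = −1.655 and [Ag⁺(aq)] = 0.022 M.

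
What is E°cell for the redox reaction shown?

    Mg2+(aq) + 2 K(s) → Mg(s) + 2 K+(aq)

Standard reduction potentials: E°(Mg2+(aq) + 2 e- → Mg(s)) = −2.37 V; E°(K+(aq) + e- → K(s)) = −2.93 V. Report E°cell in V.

+0.56 V

Mg2+(aq) gains electrons, so the Mg²⁺/Mg couple is the cathode; the K⁺/K couple is the anode.
E°cell = E°(cathode) − E°(anode) = −2.37 − (−2.93) = +0.56 V.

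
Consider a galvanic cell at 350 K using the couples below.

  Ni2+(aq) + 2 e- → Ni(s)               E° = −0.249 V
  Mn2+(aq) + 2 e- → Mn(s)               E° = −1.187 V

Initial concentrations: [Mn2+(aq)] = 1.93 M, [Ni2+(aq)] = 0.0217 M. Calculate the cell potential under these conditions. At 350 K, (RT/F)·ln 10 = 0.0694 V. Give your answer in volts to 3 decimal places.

The Ni²⁺/Ni couple has the more positive E°, so it is the cathode; Mn²⁺/Mn is the anode.
E°cell = −0.249 − (−1.187) = +0.938 V, with n = 2 electrons transferred.
The balanced reaction is Ni2+(aq) + Mn(s) → Ni(s) + Mn2+(aq), so Q = [Mn2+(aq)] / [Ni2+(aq)] = 88.9 and log Q = 1.949.
E = E° − (0.0694/n)·log Q = +0.938 − (0.0694/2)(1.949) = +0.870 V.

+0.870 V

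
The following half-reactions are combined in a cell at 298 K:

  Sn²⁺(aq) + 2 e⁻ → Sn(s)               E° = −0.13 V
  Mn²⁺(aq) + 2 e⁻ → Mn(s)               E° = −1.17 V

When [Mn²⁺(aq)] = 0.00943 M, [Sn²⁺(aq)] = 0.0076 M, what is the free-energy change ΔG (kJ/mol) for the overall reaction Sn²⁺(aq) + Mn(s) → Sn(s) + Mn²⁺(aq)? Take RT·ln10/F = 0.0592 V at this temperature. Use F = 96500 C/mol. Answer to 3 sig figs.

−200 kJ/mol

With Sn²⁺/Sn reduced at the cathode, E°cell = −0.13 − (−1.17) = +1.04 V and n = 2.
Q = [Mn²⁺(aq)] / [Sn²⁺(aq)] = 1.24, so log Q = 0.094 and E = +1.04 − (0.0592/2)(0.094) = +1.0372 V.
ΔG = −nFE = −(2)(96500)(+1.0372) J/mol = −200 kJ/mol.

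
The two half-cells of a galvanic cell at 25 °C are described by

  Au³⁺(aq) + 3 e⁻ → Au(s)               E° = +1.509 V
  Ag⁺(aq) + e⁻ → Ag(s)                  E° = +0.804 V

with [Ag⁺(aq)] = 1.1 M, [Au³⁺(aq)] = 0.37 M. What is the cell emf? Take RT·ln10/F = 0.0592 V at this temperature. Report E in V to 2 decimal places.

Since E°(Au³⁺/Au) > E°(Ag⁺/Ag), Au³⁺/Au serves as the cathode.
E°cell = E°cat − E°an = +1.509 − (+0.804) = +0.705 V; n = 3.
Balancing gives Au³⁺(aq) + 3 Ag(s) → Au(s) + 3 Ag⁺(aq); hence Q = [Ag⁺(aq)]^3 / [Au³⁺(aq)] = 3.6 (log Q = 0.556).
Applying E = E° − (RT ln10/nF)·log Q gives +0.705 − (0.0592/3)(0.556) = +0.69 V.

+0.69 V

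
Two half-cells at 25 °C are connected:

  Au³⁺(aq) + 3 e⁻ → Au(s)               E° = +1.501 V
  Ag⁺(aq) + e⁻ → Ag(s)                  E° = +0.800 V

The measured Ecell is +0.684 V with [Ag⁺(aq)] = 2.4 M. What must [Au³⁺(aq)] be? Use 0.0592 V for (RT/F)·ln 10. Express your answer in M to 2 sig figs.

With Au³⁺/Au at the cathode and Ag⁺/Ag at the anode, E°cell = +1.501 − (+0.800) = +0.701 V (n = 3).
Since E = E° − (0.0592/n)·log Q, log Q = n(E° − E)/0.0592 = 0.861.
Balancing electrons gives Au³⁺(aq) + 3 Ag(s) → Au(s) + 3 Ag⁺(aq); thus Q = [Ag⁺(aq)]^3 / [Au³⁺(aq)].
Isolating [Au³⁺(aq)] in Q = 10^{0.861} yields log [Au³⁺(aq)] = 0.280, i.e. 1.9 M.

1.9 M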